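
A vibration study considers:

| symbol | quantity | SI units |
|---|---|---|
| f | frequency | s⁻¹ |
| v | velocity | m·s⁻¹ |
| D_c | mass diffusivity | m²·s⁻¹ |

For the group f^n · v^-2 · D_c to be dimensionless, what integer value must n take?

Balance the T exponent: (-1)·n from f, plus −2·(-1) + (-1) = 1 from the rest, must sum to zero.
−n + 1 = 0, so n = 1.

1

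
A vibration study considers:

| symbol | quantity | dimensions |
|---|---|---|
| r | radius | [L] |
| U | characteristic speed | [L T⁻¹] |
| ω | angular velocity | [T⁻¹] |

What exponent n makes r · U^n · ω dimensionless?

-1

Balance the L exponent: (1)·n from U, plus (1) + (0) = 1 from the rest, must sum to zero.
n + 1 = 0, so n = -1.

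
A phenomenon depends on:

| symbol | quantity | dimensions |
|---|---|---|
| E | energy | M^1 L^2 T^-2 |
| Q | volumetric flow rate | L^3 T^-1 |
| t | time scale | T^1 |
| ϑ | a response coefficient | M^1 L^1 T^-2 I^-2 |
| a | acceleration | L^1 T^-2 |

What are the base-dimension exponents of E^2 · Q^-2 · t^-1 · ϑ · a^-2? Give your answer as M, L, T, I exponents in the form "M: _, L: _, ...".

M: 3, L: -3, T: -1, I: -2

Collect each base-dimension exponent across the product:
  M: 2·(1) − 2·(0) − (0) + (1) − 2·(0) = 3
  L: 2·(2) − 2·(3) − (0) + (1) − 2·(1) = -3
  T: 2·(-2) − 2·(-1) − (1) + (-2) − 2·(-2) = -1
  I: 2·(0) − 2·(0) − (0) + (-2) − 2·(0) = -2
So the dimensions are [M³ L⁻³ T⁻¹ I⁻²].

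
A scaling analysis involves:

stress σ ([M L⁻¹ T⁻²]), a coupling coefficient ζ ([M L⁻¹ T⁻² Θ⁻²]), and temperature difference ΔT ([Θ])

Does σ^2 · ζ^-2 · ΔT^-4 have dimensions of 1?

Sum the exponent of each base dimension across the product:
  M: 2·[σ]_M − 2·[ζ]_M − 4·[ΔT]_M = 2·(1) − 2·(1) − 4·(0) = 0
  L: 2·[σ]_L − 2·[ζ]_L − 4·[ΔT]_L = 2·(-1) − 2·(-1) − 4·(0) = 0
  T: 2·[σ]_T − 2·[ζ]_T − 4·[ΔT]_T = 2·(-2) − 2·(-2) − 4·(0) = 0
  Θ: 2·[σ]_Θ − 2·[ζ]_Θ − 4·[ΔT]_Θ = 2·(0) − 2·(-2) − 4·(1) = 0
All base exponents vanish — dimensionless.

yes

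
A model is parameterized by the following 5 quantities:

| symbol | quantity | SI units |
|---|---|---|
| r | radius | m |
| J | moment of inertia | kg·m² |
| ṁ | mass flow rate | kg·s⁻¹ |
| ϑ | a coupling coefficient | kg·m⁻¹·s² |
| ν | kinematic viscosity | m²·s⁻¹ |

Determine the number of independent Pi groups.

There are 5 variables and 3 base dimensions (M, L, T).
The dimension matrix has rank 3.
Independent dimensionless groups: 5 − 3 = 2.

2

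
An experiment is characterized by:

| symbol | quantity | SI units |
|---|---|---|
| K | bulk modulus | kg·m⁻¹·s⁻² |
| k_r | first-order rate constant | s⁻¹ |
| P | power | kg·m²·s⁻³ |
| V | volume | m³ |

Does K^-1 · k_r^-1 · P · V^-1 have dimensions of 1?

yes

Sum the exponent of each base dimension across the product:
  M: −[K]_M − [k_r]_M + [P]_M − [V]_M = −(1) − (0) + (1) − (0) = 0
  L: −[K]_L − [k_r]_L + [P]_L − [V]_L = −(-1) − (0) + (2) − (3) = 0
  T: −[K]_T − [k_r]_T + [P]_T − [V]_T = −(-2) − (-1) + (-3) − (0) = 0
  Θ: −[K]_Θ − [k_r]_Θ + [P]_Θ − [V]_Θ = −(0) − (0) + (0) − (0) = 0
All base exponents vanish — dimensionless.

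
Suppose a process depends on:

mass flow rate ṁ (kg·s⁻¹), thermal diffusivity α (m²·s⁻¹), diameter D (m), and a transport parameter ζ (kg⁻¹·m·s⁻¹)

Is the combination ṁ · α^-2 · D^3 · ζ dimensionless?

Sum the exponent of each base dimension across the product:
  M: [ṁ]_M − 2·[α]_M + 3·[D]_M + [ζ]_M = (1) − 2·(0) + 3·(0) + (-1) = 0
  L: [ṁ]_L − 2·[α]_L + 3·[D]_L + [ζ]_L = (0) − 2·(2) + 3·(1) + (1) = 0
  T: [ṁ]_T − 2·[α]_T + 3·[D]_T + [ζ]_T = (-1) − 2·(-1) + 3·(0) + (-1) = 0
All base exponents vanish — dimensionless.

yes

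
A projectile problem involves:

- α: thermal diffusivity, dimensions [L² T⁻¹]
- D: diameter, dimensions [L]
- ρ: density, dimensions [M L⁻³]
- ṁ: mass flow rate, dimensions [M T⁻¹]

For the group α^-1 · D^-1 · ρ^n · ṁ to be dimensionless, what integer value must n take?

Balance the M exponent: (1)·n from ρ, plus −(0) − (0) + (1) = 1 from the rest, must sum to zero.
n + 1 = 0, so n = -1.

-1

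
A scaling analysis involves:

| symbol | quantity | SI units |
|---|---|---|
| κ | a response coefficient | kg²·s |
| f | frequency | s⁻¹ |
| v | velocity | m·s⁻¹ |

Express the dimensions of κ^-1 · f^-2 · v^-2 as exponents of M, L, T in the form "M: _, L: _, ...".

Collect each base-dimension exponent across the product:
  M: −(2) − 2·(0) − 2·(0) = -2
  L: −(0) − 2·(0) − 2·(1) = -2
  T: −(1) − 2·(-1) − 2·(-1) = 3
So the dimensions are [M⁻² L⁻² T³].

M: -2, L: -2, T: 3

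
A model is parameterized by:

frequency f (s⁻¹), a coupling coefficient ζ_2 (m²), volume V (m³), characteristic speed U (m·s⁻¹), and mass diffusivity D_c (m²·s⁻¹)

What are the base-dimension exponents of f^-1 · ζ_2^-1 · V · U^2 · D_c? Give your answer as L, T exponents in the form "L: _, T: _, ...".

L: 5, T: -2

Collect each base-dimension exponent across the product:
  L: −(0) − (2) + (3) + 2·(1) + (2) = 5
  T: −(-1) − (0) + (0) + 2·(-1) + (-1) = -2
So the dimensions are [L⁵ T⁻²].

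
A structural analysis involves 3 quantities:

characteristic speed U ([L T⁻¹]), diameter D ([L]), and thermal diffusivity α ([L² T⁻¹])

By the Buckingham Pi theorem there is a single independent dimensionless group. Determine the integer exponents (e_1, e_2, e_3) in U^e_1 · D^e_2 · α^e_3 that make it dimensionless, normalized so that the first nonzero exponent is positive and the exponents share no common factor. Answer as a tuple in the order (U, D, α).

(1, 1, -1)

L: e_1·(1) + e_2·(1) + e_3·(2) = 0
T: e_1·(-1) + e_2·(0) + e_3·(-1) = 0
Solving this homogeneous linear system for the smallest-integer solution (first nonzero entry positive) gives (1, 1, -1).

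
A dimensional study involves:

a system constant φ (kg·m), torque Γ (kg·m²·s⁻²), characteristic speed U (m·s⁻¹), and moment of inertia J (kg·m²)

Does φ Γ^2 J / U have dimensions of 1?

no

Sum the exponent of each base dimension across the product:
  M: [φ]_M + 2·[Γ]_M − [U]_M + [J]_M = (1) + 2·(1) − (0) + (1) = 4
  L: [φ]_L + 2·[Γ]_L − [U]_L + [J]_L = (1) + 2·(2) − (1) + (2) = 6
  T: [φ]_T + 2·[Γ]_T − [U]_T + [J]_T = (0) + 2·(-2) − (-1) + (0) = -3
Net dimensions [M⁴ L⁶ T⁻³] ≠ [1] — not dimensionless.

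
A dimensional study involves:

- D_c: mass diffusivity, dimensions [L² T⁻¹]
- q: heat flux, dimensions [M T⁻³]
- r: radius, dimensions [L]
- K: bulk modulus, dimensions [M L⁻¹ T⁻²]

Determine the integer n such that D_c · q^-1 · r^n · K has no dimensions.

-1

Balance the L exponent: (1)·n from r, plus (2) − (0) + (-1) = 1 from the rest, must sum to zero.
n + 1 = 0, so n = -1.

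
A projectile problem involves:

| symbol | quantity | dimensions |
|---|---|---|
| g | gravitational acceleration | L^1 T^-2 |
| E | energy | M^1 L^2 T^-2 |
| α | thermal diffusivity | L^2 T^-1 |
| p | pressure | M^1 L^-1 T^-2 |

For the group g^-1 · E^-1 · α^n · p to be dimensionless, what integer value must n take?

2

Balance the L exponent: (2)·n from α, plus −(1) − (2) + (-1) = -4 from the rest, must sum to zero.
2n − 4 = 0, so n = 2.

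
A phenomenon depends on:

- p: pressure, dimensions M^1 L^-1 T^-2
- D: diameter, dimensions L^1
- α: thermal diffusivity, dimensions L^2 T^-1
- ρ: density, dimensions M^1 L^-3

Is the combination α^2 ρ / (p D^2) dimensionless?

Sum the exponent of each base dimension across the product:
  M: −[p]_M − 2·[D]_M + 2·[α]_M + [ρ]_M = −(1) − 2·(0) + 2·(0) + (1) = 0
  L: −[p]_L − 2·[D]_L + 2·[α]_L + [ρ]_L = −(-1) − 2·(1) + 2·(2) + (-3) = 0
  T: −[p]_T − 2·[D]_T + 2·[α]_T + [ρ]_T = −(-2) − 2·(0) + 2·(-1) + (0) = 0
  Θ: −[p]_Θ − 2·[D]_Θ + 2·[α]_Θ + [ρ]_Θ = −(0) − 2·(0) + 2·(0) + (0) = 0
All base exponents vanish — dimensionless.

yes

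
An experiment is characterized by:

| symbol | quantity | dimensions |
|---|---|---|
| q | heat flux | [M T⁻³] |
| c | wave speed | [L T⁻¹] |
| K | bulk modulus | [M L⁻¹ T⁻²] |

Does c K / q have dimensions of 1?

yes

Sum the exponent of each base dimension across the product:
  M: −[q]_M + [c]_M + [K]_M = −(1) + (0) + (1) = 0
  L: −[q]_L + [c]_L + [K]_L = −(0) + (1) + (-1) = 0
  T: −[q]_T + [c]_T + [K]_T = −(-3) + (-1) + (-2) = 0
All base exponents vanish — dimensionless.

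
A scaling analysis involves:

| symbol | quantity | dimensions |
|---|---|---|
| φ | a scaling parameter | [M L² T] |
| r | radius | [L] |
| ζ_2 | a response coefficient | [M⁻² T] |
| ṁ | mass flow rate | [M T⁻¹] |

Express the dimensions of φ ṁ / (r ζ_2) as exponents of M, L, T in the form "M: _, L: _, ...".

Collect each base-dimension exponent across the product:
  M: (1) − (0) − (-2) + (1) = 4
  L: (2) − (1) − (0) + (0) = 1
  T: (1) − (0) − (1) + (-1) = -1
So the dimensions are [M⁴ L T⁻¹].

M: 4, L: 1, T: -1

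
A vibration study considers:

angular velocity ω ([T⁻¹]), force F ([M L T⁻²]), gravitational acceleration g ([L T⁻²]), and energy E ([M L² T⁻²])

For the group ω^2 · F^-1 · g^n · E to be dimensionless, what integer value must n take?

-1

Balance the L exponent: (1)·n from g, plus 2·(0) − (1) + (2) = 1 from the rest, must sum to zero.
n + 1 = 0, so n = -1.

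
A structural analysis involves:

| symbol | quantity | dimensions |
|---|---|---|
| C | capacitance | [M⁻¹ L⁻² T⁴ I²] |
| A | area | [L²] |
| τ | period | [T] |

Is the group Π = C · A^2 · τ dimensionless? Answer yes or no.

no

Sum the exponent of each base dimension across the product:
  M: [C]_M + 2·[A]_M + [τ]_M = (-1) + 2·(0) + (0) = -1
  L: [C]_L + 2·[A]_L + [τ]_L = (-2) + 2·(2) + (0) = 2
  T: [C]_T + 2·[A]_T + [τ]_T = (4) + 2·(0) + (1) = 5
  I: [C]_I + 2·[A]_I + [τ]_I = (2) + 2·(0) + (0) = 2
Net dimensions [M⁻¹ L² T⁵ I²] ≠ [1] — not dimensionless.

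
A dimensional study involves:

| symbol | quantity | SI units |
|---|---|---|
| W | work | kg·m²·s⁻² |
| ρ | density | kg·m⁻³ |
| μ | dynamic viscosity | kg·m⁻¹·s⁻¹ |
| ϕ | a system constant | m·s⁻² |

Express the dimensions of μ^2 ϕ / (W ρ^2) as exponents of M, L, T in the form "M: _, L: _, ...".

Collect each base-dimension exponent across the product:
  M: −(1) − 2·(1) + 2·(1) + (0) = -1
  L: −(2) − 2·(-3) + 2·(-1) + (1) = 3
  T: −(-2) − 2·(0) + 2·(-1) + (-2) = -2
So the dimensions are [M⁻¹ L³ T⁻²].

M: -1, L: 3, T: -2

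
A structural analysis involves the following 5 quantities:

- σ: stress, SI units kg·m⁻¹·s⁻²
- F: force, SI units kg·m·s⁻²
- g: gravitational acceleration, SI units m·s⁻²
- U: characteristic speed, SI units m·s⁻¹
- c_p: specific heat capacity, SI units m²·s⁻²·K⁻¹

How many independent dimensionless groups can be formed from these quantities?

There are 5 variables and 4 base dimensions (M, L, T, Θ).
The dimension matrix has rank 4.
Independent dimensionless groups: 5 − 4 = 1.

1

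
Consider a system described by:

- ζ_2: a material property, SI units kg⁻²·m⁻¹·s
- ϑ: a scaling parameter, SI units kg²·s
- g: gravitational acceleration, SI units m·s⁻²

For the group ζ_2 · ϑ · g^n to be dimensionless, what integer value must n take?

1

Balance the L exponent: (1)·n from g, plus (-1) + (0) = -1 from the rest, must sum to zero.
n − 1 = 0, so n = 1.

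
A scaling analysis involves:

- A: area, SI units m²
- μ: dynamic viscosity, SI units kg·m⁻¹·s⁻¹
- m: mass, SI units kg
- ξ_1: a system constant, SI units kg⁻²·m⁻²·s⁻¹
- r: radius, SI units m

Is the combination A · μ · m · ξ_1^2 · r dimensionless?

no

Sum the exponent of each base dimension across the product:
  M: [A]_M + [μ]_M + [m]_M + 2·[ξ_1]_M + [r]_M = (0) + (1) + (1) + 2·(-2) + (0) = -2
  L: [A]_L + [μ]_L + [m]_L + 2·[ξ_1]_L + [r]_L = (2) + (-1) + (0) + 2·(-2) + (1) = -2
  T: [A]_T + [μ]_T + [m]_T + 2·[ξ_1]_T + [r]_T = (0) + (-1) + (0) + 2·(-1) + (0) = -3
Net dimensions [M⁻² L⁻² T⁻³] ≠ [1] — not dimensionless.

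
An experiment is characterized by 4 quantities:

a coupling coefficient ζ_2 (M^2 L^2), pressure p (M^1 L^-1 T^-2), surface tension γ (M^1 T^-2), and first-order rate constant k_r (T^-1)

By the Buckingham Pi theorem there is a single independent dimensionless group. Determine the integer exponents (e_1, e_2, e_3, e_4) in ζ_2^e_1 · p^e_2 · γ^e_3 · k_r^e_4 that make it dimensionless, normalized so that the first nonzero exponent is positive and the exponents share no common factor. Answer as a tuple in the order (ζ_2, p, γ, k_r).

(1, 2, -4, 4)

M: e_1·(2) + e_2·(1) + e_3·(1) + e_4·(0) = 0
L: e_1·(2) + e_2·(-1) + e_3·(0) + e_4·(0) = 0
T: e_1·(0) + e_2·(-2) + e_3·(-2) + e_4·(-1) = 0
Solving this homogeneous linear system for the smallest-integer solution (first nonzero entry positive) gives (1, 2, -4, 4).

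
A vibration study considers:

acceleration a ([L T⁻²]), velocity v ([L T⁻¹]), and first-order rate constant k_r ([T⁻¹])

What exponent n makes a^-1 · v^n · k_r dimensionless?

1

Balance the L exponent: (1)·n from v, plus −(1) + (0) = -1 from the rest, must sum to zero.
n − 1 = 0, so n = 1.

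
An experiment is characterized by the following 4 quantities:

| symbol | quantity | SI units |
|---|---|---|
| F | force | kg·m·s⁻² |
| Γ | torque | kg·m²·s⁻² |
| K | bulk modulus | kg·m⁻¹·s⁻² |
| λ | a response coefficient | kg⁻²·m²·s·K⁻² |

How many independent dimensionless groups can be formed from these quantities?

1

There are 4 variables and 4 base dimensions (M, L, T, Θ).
The dimension matrix has rank 3 (less than 4: the dimension vectors are linearly dependent).
Independent dimensionless groups: 4 − 3 = 1.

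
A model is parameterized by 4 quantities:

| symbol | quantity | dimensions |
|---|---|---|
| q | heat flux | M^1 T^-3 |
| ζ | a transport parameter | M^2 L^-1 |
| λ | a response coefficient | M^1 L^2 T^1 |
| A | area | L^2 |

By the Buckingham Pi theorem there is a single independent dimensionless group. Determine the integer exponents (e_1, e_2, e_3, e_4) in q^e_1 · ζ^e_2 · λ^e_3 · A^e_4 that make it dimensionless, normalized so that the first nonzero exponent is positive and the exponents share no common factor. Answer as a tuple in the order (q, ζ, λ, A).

M: e_1·(1) + e_2·(2) + e_3·(1) + e_4·(0) = 0
L: e_1·(0) + e_2·(-1) + e_3·(2) + e_4·(2) = 0
T: e_1·(-3) + e_2·(0) + e_3·(1) + e_4·(0) = 0
Solving this homogeneous linear system for the smallest-integer solution (first nonzero entry positive) gives (1, -2, 3, -4).

(1, -2, 3, -4)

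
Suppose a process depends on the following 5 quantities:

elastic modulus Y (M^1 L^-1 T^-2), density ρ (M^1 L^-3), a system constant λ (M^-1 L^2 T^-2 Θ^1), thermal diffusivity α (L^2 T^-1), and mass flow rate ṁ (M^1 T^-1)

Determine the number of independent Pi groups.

1

There are 5 variables and 4 base dimensions (M, L, T, Θ).
The dimension matrix has rank 4.
Independent dimensionless groups: 5 − 4 = 1.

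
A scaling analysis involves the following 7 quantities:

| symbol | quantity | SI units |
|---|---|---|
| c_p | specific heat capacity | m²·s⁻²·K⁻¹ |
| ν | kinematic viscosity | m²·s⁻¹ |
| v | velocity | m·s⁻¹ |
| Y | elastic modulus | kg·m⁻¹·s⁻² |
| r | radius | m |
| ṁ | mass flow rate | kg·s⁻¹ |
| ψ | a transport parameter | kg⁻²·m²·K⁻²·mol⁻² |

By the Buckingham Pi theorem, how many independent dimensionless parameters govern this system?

2

There are 7 variables and 5 base dimensions (M, L, T, Θ, N).
The dimension matrix has rank 5.
Independent dimensionless groups: 7 − 5 = 2.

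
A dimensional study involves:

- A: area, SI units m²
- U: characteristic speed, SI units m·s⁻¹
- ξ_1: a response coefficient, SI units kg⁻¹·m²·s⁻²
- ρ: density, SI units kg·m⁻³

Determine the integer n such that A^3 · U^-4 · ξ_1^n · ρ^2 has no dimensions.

2

Balance the M exponent: (-1)·n from ξ_1, plus 3·(0) − 4·(0) + 2·(1) = 2 from the rest, must sum to zero.
−n + 2 = 0, so n = 2.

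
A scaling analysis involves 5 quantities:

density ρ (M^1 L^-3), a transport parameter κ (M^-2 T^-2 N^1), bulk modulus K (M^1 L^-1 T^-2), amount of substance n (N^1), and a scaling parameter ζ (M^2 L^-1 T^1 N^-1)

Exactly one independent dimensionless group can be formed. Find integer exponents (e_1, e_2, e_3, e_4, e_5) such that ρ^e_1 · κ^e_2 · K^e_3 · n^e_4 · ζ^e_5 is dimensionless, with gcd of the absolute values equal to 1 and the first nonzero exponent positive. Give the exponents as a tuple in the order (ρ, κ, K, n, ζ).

M: e_1·(1) + e_2·(-2) + e_3·(1) + e_4·(0) + e_5·(2) = 0
L: e_1·(-3) + e_2·(0) + e_3·(-1) + e_4·(0) + e_5·(-1) = 0
T: e_1·(0) + e_2·(-2) + e_3·(-2) + e_4·(0) + e_5·(1) = 0
N: e_1·(0) + e_2·(1) + e_3·(0) + e_4·(1) + e_5·(-1) = 0
Solving this homogeneous linear system for the smallest-integer solution (first nonzero entry positive) gives (1, -3, 1, -1, -4).

(1, -3, 1, -1, -4)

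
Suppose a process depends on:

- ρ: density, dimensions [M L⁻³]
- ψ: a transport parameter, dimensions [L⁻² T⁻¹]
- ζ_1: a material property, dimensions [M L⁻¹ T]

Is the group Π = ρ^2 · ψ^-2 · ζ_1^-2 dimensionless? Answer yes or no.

Sum the exponent of each base dimension across the product:
  M: 2·[ρ]_M − 2·[ψ]_M − 2·[ζ_1]_M = 2·(1) − 2·(0) − 2·(1) = 0
  L: 2·[ρ]_L − 2·[ψ]_L − 2·[ζ_1]_L = 2·(-3) − 2·(-2) − 2·(-1) = 0
  T: 2·[ρ]_T − 2·[ψ]_T − 2·[ζ_1]_T = 2·(0) − 2·(-1) − 2·(1) = 0
All base exponents vanish — dimensionless.

yes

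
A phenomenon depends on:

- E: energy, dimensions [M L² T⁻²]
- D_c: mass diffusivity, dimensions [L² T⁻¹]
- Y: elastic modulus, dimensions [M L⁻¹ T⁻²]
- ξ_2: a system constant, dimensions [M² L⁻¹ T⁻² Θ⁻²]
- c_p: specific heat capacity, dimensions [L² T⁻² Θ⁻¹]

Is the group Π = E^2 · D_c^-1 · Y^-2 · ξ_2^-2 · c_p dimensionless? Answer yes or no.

no

Sum the exponent of each base dimension across the product:
  M: 2·[E]_M − [D_c]_M − 2·[Y]_M − 2·[ξ_2]_M + [c_p]_M = 2·(1) − (0) − 2·(1) − 2·(2) + (0) = -4
  L: 2·[E]_L − [D_c]_L − 2·[Y]_L − 2·[ξ_2]_L + [c_p]_L = 2·(2) − (2) − 2·(-1) − 2·(-1) + (2) = 8
  T: 2·[E]_T − [D_c]_T − 2·[Y]_T − 2·[ξ_2]_T + [c_p]_T = 2·(-2) − (-1) − 2·(-2) − 2·(-2) + (-2) = 3
  Θ: 2·[E]_Θ − [D_c]_Θ − 2·[Y]_Θ − 2·[ξ_2]_Θ + [c_p]_Θ = 2·(0) − (0) − 2·(0) − 2·(-2) + (-1) = 3
Net dimensions [M⁻⁴ L⁸ T³ Θ³] ≠ [1] — not dimensionless.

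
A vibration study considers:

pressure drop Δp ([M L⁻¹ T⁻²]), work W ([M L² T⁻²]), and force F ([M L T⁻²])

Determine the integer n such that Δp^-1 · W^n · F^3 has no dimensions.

Balance the M exponent: (1)·n from W, plus −(1) + 3·(1) = 2 from the rest, must sum to zero.
n + 2 = 0, so n = -2.

-2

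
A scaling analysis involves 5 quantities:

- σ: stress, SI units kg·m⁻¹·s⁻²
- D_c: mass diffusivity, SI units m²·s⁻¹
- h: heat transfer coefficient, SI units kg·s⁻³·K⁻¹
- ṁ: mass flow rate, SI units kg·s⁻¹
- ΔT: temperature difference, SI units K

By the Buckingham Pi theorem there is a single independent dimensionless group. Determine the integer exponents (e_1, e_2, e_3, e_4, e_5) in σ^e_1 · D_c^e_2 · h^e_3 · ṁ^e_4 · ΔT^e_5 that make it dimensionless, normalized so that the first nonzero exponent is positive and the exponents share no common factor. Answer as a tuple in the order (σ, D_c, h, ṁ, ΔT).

(4, 2, -3, -1, -3)

M: e_1·(1) + e_2·(0) + e_3·(1) + e_4·(1) + e_5·(0) = 0
L: e_1·(-1) + e_2·(2) + e_3·(0) + e_4·(0) + e_5·(0) = 0
T: e_1·(-2) + e_2·(-1) + e_3·(-3) + e_4·(-1) + e_5·(0) = 0
Θ: e_1·(0) + e_2·(0) + e_3·(-1) + e_4·(0) + e_5·(1) = 0
Solving this homogeneous linear system for the smallest-integer solution (first nonzero entry positive) gives (4, 2, -3, -1, -3).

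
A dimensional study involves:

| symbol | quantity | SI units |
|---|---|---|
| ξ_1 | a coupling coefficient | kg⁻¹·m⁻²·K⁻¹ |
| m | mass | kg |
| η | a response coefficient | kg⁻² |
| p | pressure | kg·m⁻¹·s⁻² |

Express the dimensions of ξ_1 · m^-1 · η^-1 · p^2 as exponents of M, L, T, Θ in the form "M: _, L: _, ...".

Collect each base-dimension exponent across the product:
  M: (-1) − (1) − (-2) + 2·(1) = 2
  L: (-2) − (0) − (0) + 2·(-1) = -4
  T: (0) − (0) − (0) + 2·(-2) = -4
  Θ: (-1) − (0) − (0) + 2·(0) = -1
So the dimensions are [M² L⁻⁴ T⁻⁴ Θ⁻¹].

M: 2, L: -4, T: -4, Θ: -1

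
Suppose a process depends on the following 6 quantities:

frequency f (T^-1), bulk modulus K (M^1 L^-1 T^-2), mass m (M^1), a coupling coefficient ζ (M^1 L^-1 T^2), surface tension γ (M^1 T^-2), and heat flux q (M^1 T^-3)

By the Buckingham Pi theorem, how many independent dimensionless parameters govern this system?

There are 6 variables and 3 base dimensions (M, L, T).
The dimension matrix has rank 3.
Independent dimensionless groups: 6 − 3 = 3.

3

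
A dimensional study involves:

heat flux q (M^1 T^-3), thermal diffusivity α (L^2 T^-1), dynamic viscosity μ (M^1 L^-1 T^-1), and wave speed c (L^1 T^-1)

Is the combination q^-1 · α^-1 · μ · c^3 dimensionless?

yes

Sum the exponent of each base dimension across the product:
  M: −[q]_M − [α]_M + [μ]_M + 3·[c]_M = −(1) − (0) + (1) + 3·(0) = 0
  L: −[q]_L − [α]_L + [μ]_L + 3·[c]_L = −(0) − (2) + (-1) + 3·(1) = 0
  T: −[q]_T − [α]_T + [μ]_T + 3·[c]_T = −(-3) − (-1) + (-1) + 3·(-1) = 0
  Θ: −[q]_Θ − [α]_Θ + [μ]_Θ + 3·[c]_Θ = −(0) − (0) + (0) + 3·(0) = 0
All base exponents vanish — dimensionless.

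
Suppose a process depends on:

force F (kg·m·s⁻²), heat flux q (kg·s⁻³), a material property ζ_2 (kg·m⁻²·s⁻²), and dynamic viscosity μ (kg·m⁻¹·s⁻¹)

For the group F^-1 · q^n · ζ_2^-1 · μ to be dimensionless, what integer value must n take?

1

Balance the M exponent: (1)·n from q, plus −(1) − (1) + (1) = -1 from the rest, must sum to zero.
n − 1 = 0, so n = 1.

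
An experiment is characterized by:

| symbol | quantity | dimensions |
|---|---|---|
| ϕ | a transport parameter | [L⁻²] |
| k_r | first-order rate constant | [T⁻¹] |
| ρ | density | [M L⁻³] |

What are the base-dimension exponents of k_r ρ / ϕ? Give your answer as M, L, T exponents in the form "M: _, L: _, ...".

Collect each base-dimension exponent across the product:
  M: −(0) + (0) + (1) = 1
  L: −(-2) + (0) + (-3) = -1
  T: −(0) + (-1) + (0) = -1
So the dimensions are [M L⁻¹ T⁻¹].

M: 1, L: -1, T: -1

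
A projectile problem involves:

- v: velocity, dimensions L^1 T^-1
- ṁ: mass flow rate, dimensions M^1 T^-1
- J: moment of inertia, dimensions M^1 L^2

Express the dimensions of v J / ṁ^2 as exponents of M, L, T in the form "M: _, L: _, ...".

M: -1, L: 3, T: 1

Collect each base-dimension exponent across the product:
  M: (0) − 2·(1) + (1) = -1
  L: (1) − 2·(0) + (2) = 3
  T: (-1) − 2·(-1) + (0) = 1
So the dimensions are [M⁻¹ L³ T].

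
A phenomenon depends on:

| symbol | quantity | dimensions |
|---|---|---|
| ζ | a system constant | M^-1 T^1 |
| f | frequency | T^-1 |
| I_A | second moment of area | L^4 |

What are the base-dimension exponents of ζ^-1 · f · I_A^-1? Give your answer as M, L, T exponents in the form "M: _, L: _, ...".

M: 1, L: -4, T: -2

Collect each base-dimension exponent across the product:
  M: −(-1) + (0) − (0) = 1
  L: −(0) + (0) − (4) = -4
  T: −(1) + (-1) − (0) = -2
So the dimensions are [M L⁻⁴ T⁻²].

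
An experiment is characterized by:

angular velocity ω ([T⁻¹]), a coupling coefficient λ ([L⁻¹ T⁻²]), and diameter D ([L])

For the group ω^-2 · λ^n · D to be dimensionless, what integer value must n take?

Balance the L exponent: (-1)·n from λ, plus −2·(0) + (1) = 1 from the rest, must sum to zero.
−n + 1 = 0, so n = 1.

1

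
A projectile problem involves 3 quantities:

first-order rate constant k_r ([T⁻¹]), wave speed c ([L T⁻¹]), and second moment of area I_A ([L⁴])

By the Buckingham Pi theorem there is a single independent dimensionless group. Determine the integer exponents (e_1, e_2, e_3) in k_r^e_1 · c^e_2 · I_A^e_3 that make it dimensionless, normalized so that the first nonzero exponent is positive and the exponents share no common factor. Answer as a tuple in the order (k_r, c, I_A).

L: e_1·(0) + e_2·(1) + e_3·(4) = 0
T: e_1·(-1) + e_2·(-1) + e_3·(0) = 0
Solving this homogeneous linear system for the smallest-integer solution (first nonzero entry positive) gives (4, -4, 1).

(4, -4, 1)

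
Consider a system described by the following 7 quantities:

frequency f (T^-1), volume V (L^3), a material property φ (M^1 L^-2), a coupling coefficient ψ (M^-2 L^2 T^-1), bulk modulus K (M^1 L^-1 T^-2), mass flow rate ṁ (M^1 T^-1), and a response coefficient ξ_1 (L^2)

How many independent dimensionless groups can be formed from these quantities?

There are 7 variables and 3 base dimensions (M, L, T).
The dimension matrix has rank 3.
Independent dimensionless groups: 7 − 3 = 4.

4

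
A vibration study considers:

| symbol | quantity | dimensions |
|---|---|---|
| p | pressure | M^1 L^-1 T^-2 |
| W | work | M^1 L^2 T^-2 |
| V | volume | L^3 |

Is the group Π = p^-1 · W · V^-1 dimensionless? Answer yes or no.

yes

Sum the exponent of each base dimension across the product:
  M: −[p]_M + [W]_M − [V]_M = −(1) + (1) − (0) = 0
  L: −[p]_L + [W]_L − [V]_L = −(-1) + (2) − (3) = 0
  T: −[p]_T + [W]_T − [V]_T = −(-2) + (-2) − (0) = 0
All base exponents vanish — dimensionless.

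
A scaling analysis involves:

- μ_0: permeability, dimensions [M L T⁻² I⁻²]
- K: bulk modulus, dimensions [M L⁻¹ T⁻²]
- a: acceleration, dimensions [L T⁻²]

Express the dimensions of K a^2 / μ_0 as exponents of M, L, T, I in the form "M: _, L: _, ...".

M: 0, L: 0, T: -4, I: 2

Collect each base-dimension exponent across the product:
  M: −(1) + (1) + 2·(0) = 0
  L: −(1) + (-1) + 2·(1) = 0
  T: −(-2) + (-2) + 2·(-2) = -4
  I: −(-2) + (0) + 2·(0) = 2
So the dimensions are [T⁻⁴ I²].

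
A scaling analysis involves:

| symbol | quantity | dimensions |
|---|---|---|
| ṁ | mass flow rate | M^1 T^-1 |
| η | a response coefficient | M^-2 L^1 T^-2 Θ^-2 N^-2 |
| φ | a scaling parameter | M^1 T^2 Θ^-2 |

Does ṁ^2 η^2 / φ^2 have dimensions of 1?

no

Sum the exponent of each base dimension across the product:
  M: 2·[ṁ]_M + 2·[η]_M − 2·[φ]_M = 2·(1) + 2·(-2) − 2·(1) = -4
  L: 2·[ṁ]_L + 2·[η]_L − 2·[φ]_L = 2·(0) + 2·(1) − 2·(0) = 2
  T: 2·[ṁ]_T + 2·[η]_T − 2·[φ]_T = 2·(-1) + 2·(-2) − 2·(2) = -10
  Θ: 2·[ṁ]_Θ + 2·[η]_Θ − 2·[φ]_Θ = 2·(0) + 2·(-2) − 2·(-2) = 0
  N: 2·[ṁ]_N + 2·[η]_N − 2·[φ]_N = 2·(0) + 2·(-2) − 2·(0) = -4
Net dimensions [M⁻⁴ L² T⁻¹⁰ N⁻⁴] ≠ [1] — not dimensionless.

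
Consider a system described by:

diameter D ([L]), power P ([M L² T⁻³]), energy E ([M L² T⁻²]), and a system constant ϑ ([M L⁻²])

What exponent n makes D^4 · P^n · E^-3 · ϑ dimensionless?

2

Balance the M exponent: (1)·n from P, plus 4·(0) − 3·(1) + (1) = -2 from the rest, must sum to zero.
n − 2 = 0, so n = 2.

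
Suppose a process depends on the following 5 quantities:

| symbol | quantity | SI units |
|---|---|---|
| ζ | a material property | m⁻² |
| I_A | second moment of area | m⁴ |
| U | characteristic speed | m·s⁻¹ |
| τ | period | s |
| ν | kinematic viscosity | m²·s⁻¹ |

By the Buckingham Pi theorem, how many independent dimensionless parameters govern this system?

There are 5 variables and 2 base dimensions (L, T).
The dimension matrix has rank 2.
Independent dimensionless groups: 5 − 2 = 3.

3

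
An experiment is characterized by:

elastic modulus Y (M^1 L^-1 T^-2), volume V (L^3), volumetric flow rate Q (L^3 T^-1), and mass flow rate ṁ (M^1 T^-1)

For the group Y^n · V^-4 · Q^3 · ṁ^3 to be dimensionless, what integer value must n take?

Balance the M exponent: (1)·n from Y, plus −4·(0) + 3·(0) + 3·(1) = 3 from the rest, must sum to zero.
n + 3 = 0, so n = -3.

-3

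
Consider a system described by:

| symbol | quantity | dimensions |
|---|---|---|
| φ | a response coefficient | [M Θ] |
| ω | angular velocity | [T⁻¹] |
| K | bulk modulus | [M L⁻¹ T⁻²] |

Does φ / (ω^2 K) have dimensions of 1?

Sum the exponent of each base dimension across the product:
  M: [φ]_M − 2·[ω]_M − [K]_M = (1) − 2·(0) − (1) = 0
  L: [φ]_L − 2·[ω]_L − [K]_L = (0) − 2·(0) − (-1) = 1
  T: [φ]_T − 2·[ω]_T − [K]_T = (0) − 2·(-1) − (-2) = 4
  Θ: [φ]_Θ − 2·[ω]_Θ − [K]_Θ = (1) − 2·(0) − (0) = 1
Net dimensions [L T⁴ Θ] ≠ [1] — not dimensionless.

no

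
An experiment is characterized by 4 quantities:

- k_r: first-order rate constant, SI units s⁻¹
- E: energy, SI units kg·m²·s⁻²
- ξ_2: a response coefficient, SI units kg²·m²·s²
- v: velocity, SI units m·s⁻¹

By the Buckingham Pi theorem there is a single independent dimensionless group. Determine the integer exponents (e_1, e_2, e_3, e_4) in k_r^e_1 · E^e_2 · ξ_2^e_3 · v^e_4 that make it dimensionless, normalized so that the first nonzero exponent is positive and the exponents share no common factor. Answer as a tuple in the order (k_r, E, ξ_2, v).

(4, -2, 1, 2)

M: e_1·(0) + e_2·(1) + e_3·(2) + e_4·(0) = 0
L: e_1·(0) + e_2·(2) + e_3·(2) + e_4·(1) = 0
T: e_1·(-1) + e_2·(-2) + e_3·(2) + e_4·(-1) = 0
Solving this homogeneous linear system for the smallest-integer solution (first nonzero entry positive) gives (4, -2, 1, 2).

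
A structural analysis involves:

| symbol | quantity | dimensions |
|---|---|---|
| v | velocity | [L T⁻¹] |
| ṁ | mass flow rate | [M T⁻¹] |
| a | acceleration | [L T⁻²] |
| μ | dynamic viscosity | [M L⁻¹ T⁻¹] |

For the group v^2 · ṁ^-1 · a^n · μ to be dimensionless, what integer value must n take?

-1

Balance the L exponent: (1)·n from a, plus 2·(1) − (0) + (-1) = 1 from the rest, must sum to zero.
n + 1 = 0, so n = -1.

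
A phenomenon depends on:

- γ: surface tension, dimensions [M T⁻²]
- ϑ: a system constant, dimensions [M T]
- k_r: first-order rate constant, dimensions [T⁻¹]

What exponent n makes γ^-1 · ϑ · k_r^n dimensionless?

3

Balance the T exponent: (-1)·n from k_r, plus −(-2) + (1) = 3 from the rest, must sum to zero.
−n + 3 = 0, so n = 3.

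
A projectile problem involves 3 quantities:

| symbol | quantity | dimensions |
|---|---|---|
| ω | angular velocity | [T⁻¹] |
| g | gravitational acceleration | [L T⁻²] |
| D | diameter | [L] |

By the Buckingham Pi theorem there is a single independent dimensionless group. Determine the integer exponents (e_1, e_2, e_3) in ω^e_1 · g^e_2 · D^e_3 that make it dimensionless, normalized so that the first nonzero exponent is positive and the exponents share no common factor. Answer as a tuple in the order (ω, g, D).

(2, -1, 1)

L: e_1·(0) + e_2·(1) + e_3·(1) = 0
T: e_1·(-1) + e_2·(-2) + e_3·(0) = 0
Solving this homogeneous linear system for the smallest-integer solution (first nonzero entry positive) gives (2, -1, 1).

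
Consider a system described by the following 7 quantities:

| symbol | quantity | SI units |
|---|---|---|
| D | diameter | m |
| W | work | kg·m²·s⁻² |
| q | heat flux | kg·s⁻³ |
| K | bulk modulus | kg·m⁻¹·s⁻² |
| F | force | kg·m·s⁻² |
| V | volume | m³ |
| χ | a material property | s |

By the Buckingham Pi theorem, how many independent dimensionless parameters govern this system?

4

There are 7 variables and 3 base dimensions (M, L, T).
The dimension matrix has rank 3.
Independent dimensionless groups: 7 − 3 = 4.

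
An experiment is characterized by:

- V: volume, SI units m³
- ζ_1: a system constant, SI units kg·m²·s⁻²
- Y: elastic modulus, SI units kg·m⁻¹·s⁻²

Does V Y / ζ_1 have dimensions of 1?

Sum the exponent of each base dimension across the product:
  M: [V]_M − [ζ_1]_M + [Y]_M = (0) − (1) + (1) = 0
  L: [V]_L − [ζ_1]_L + [Y]_L = (3) − (2) + (-1) = 0
  T: [V]_T − [ζ_1]_T + [Y]_T = (0) − (-2) + (-2) = 0
All base exponents vanish — dimensionless.

yes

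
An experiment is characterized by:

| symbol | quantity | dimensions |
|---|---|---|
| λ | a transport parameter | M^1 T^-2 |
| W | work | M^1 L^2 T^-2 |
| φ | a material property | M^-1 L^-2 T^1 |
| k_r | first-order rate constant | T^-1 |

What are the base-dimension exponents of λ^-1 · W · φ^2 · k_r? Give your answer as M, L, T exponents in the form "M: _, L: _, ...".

M: -2, L: -2, T: 1

Collect each base-dimension exponent across the product:
  M: −(1) + (1) + 2·(-1) + (0) = -2
  L: −(0) + (2) + 2·(-2) + (0) = -2
  T: −(-2) + (-2) + 2·(1) + (-1) = 1
So the dimensions are [M⁻² L⁻² T].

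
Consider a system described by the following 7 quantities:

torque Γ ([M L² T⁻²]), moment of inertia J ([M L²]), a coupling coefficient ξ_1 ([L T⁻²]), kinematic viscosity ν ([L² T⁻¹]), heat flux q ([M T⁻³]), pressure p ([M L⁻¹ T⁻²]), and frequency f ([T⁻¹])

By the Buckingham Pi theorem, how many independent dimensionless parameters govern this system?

4

There are 7 variables and 3 base dimensions (M, L, T).
The dimension matrix has rank 3.
Independent dimensionless groups: 7 − 3 = 4.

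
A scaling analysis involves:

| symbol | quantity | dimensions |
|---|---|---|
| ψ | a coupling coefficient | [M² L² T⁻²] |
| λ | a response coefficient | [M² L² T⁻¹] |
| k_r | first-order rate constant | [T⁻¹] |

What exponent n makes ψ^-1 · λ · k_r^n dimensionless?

Balance the T exponent: (-1)·n from k_r, plus −(-2) + (-1) = 1 from the rest, must sum to zero.
−n + 1 = 0, so n = 1.

1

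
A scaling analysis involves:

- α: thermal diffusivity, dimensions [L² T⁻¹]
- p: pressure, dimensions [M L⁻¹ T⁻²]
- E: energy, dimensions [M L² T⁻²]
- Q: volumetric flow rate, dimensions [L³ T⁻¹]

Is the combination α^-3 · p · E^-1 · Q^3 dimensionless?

yes

Sum the exponent of each base dimension across the product:
  M: −3·[α]_M + [p]_M − [E]_M + 3·[Q]_M = −3·(0) + (1) − (1) + 3·(0) = 0
  L: −3·[α]_L + [p]_L − [E]_L + 3·[Q]_L = −3·(2) + (-1) − (2) + 3·(3) = 0
  T: −3·[α]_T + [p]_T − [E]_T + 3·[Q]_T = −3·(-1) + (-2) − (-2) + 3·(-1) = 0
All base exponents vanish — dimensionless.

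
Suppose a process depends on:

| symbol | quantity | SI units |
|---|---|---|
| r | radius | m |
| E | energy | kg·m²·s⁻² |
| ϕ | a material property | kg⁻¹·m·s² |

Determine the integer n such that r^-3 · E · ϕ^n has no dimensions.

1

Balance the M exponent: (-1)·n from ϕ, plus −3·(0) + (1) = 1 from the rest, must sum to zero.
−n + 1 = 0, so n = 1.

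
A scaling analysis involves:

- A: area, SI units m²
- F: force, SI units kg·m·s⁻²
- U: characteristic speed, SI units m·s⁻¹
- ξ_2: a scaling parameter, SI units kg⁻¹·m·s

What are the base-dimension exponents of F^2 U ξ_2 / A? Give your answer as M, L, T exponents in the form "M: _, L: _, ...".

Collect each base-dimension exponent across the product:
  M: −(0) + 2·(1) + (0) + (-1) = 1
  L: −(2) + 2·(1) + (1) + (1) = 2
  T: −(0) + 2·(-2) + (-1) + (1) = -4
So the dimensions are [M L² T⁻⁴].

M: 1, L: 2, T: -4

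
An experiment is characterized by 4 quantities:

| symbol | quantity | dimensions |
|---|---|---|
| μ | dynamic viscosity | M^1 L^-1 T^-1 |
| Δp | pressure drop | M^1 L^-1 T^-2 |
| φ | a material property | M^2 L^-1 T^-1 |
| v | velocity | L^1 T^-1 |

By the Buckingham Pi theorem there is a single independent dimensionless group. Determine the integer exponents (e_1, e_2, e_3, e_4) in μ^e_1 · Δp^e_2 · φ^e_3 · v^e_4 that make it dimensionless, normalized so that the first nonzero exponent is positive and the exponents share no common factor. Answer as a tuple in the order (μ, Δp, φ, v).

(4, -2, -1, 1)

M: e_1·(1) + e_2·(1) + e_3·(2) + e_4·(0) = 0
L: e_1·(-1) + e_2·(-1) + e_3·(-1) + e_4·(1) = 0
T: e_1·(-1) + e_2·(-2) + e_3·(-1) + e_4·(-1) = 0
Solving this homogeneous linear system for the smallest-integer solution (first nonzero entry positive) gives (4, -2, -1, 1).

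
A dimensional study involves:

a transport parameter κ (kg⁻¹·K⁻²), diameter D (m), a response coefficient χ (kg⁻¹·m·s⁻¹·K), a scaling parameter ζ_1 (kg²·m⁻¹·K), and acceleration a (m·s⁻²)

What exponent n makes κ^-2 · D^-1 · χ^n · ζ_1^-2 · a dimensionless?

Balance the M exponent: (-1)·n from χ, plus −2·(-1) − (0) − 2·(2) + (0) = -2 from the rest, must sum to zero.
−n − 2 = 0, so n = -2.

-2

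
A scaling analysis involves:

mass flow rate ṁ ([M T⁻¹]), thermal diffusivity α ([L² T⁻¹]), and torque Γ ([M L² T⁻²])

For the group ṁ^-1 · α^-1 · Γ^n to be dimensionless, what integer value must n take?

Balance the M exponent: (1)·n from Γ, plus −(1) − (0) = -1 from the rest, must sum to zero.
n − 1 = 0, so n = 1.

1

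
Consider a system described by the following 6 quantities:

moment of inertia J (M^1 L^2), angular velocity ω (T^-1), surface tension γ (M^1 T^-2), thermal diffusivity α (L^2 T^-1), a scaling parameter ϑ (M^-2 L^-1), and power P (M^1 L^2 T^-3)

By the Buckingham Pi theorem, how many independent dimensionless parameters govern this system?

3

There are 6 variables and 3 base dimensions (M, L, T).
The dimension matrix has rank 3.
Independent dimensionless groups: 6 − 3 = 3.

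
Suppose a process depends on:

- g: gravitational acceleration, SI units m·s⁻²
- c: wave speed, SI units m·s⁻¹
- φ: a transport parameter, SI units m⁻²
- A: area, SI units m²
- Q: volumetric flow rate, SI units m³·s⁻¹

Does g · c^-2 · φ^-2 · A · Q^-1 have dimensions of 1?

Sum the exponent of each base dimension across the product:
  L: [g]_L − 2·[c]_L − 2·[φ]_L + [A]_L − [Q]_L = (1) − 2·(1) − 2·(-2) + (2) − (3) = 2
  T: [g]_T − 2·[c]_T − 2·[φ]_T + [A]_T − [Q]_T = (-2) − 2·(-1) − 2·(0) + (0) − (-1) = 1
Net dimensions [L² T] ≠ [1] — not dimensionless.

no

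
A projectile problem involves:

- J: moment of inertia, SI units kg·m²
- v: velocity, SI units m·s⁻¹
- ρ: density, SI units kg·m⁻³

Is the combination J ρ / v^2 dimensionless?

Sum the exponent of each base dimension across the product:
  M: [J]_M − 2·[v]_M + [ρ]_M = (1) − 2·(0) + (1) = 2
  L: [J]_L − 2·[v]_L + [ρ]_L = (2) − 2·(1) + (-3) = -3
  T: [J]_T − 2·[v]_T + [ρ]_T = (0) − 2·(-1) + (0) = 2
Net dimensions [M² L⁻³ T²] ≠ [1] — not dimensionless.

no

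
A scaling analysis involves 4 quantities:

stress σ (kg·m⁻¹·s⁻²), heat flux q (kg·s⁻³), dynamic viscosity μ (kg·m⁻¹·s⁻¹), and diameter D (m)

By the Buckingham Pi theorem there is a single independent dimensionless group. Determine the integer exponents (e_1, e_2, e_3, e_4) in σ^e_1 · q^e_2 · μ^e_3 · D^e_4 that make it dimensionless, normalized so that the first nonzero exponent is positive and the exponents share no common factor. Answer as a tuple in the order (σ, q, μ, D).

(2, -1, -1, 1)

M: e_1·(1) + e_2·(1) + e_3·(1) + e_4·(0) = 0
L: e_1·(-1) + e_2·(0) + e_3·(-1) + e_4·(1) = 0
T: e_1·(-2) + e_2·(-3) + e_3·(-1) + e_4·(0) = 0
Solving this homogeneous linear system for the smallest-integer solution (first nonzero entry positive) gives (2, -1, -1, 1).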